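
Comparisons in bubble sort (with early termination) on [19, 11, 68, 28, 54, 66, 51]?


Algorithm: bubble sort (with early termination)
Input: [19, 11, 68, 28, 54, 66, 51]
Sorted: [11, 19, 28, 51, 54, 66, 68]

18


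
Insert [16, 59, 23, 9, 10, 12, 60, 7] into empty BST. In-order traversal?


Insert 16: root
Insert 59: R from 16
Insert 23: R from 16 -> L from 59
Insert 9: L from 16
Insert 10: L from 16 -> R from 9
Insert 12: L from 16 -> R from 9 -> R from 10
Insert 60: R from 16 -> R from 59
Insert 7: L from 16 -> L from 9

In-order: [7, 9, 10, 12, 16, 23, 59, 60]


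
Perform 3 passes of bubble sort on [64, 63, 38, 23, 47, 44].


Initial: [64, 63, 38, 23, 47, 44]
Pass 1: [63, 38, 23, 47, 44, 64] (5 swaps)
Pass 2: [38, 23, 47, 44, 63, 64] (4 swaps)
Pass 3: [23, 38, 44, 47, 63, 64] (2 swaps)

After 3 passes: [23, 38, 44, 47, 63, 64]


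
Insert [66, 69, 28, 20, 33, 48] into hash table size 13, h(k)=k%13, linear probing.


Insert 66: h=1 -> slot 1
Insert 69: h=4 -> slot 4
Insert 28: h=2 -> slot 2
Insert 20: h=7 -> slot 7
Insert 33: h=7, 1 probes -> slot 8
Insert 48: h=9 -> slot 9

Table: [None, 66, 28, None, 69, None, None, 20, 33, 48, None, None, None]


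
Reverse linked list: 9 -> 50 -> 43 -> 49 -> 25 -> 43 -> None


Step 1: curr=9, set curr.next=prev(None) | reversed so far: 9
Step 2: curr=50, set curr.next=prev(9) | reversed so far: 50 -> 9
Step 3: curr=43, set curr.next=prev(50) | reversed so far: 43 -> 50 -> 9
Step 4: curr=49, set curr.next=prev(43) | reversed so far: 49 -> 43 -> 50 -> 9
Step 5: curr=25, set curr.next=prev(49) | reversed so far: 25 -> 49 -> 43 -> 50 -> 9
Step 6: curr=43, set curr.next=prev(25) | reversed so far: 43 -> 25 -> 49 -> 43 -> 50 -> 9

43 -> 25 -> 49 -> 43 -> 50 -> 9 -> None


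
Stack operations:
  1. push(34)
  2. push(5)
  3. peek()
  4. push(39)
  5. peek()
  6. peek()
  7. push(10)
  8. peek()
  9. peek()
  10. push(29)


push(34) -> [34]
push(5) -> [34, 5]
peek()->5
push(39) -> [34, 5, 39]
peek()->39
peek()->39
push(10) -> [34, 5, 39, 10]
peek()->10
peek()->10
push(29) -> [34, 5, 39, 10, 29]

Final stack: [34, 5, 39, 10, 29]


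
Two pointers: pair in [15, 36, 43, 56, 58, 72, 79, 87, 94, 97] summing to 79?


lo=0(15)+hi=9(97)=112
lo=0(15)+hi=8(94)=109
lo=0(15)+hi=7(87)=102
lo=0(15)+hi=6(79)=94
lo=0(15)+hi=5(72)=87
lo=0(15)+hi=4(58)=73
lo=1(36)+hi=4(58)=94
lo=1(36)+hi=3(56)=92
lo=1(36)+hi=2(43)=79

Yes: 36+43=79


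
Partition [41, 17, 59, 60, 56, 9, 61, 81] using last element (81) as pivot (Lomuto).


Pivot: 81
  41 <= 81: advance i (no swap)
  17 <= 81: advance i (no swap)
  59 <= 81: advance i (no swap)
  60 <= 81: advance i (no swap)
  56 <= 81: advance i (no swap)
  9 <= 81: advance i (no swap)
  61 <= 81: advance i (no swap)
Place pivot at 7: [41, 17, 59, 60, 56, 9, 61, 81]

Partitioned: [41, 17, 59, 60, 56, 9, 61, 81]


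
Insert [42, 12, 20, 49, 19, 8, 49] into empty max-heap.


Insert 42: [42]
Insert 12: [42, 12]
Insert 20: [42, 12, 20]
Insert 49: [49, 42, 20, 12]
Insert 19: [49, 42, 20, 12, 19]
Insert 8: [49, 42, 20, 12, 19, 8]
Insert 49: [49, 42, 49, 12, 19, 8, 20]

Final heap: [49, 42, 49, 12, 19, 8, 20]


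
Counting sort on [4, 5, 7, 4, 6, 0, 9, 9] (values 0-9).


Input: [4, 5, 7, 4, 6, 0, 9, 9]
Counts: [1, 0, 0, 0, 2, 1, 1, 1, 0, 2]

Sorted: [0, 4, 4, 5, 6, 7, 9, 9]


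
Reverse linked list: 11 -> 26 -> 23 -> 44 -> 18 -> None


Step 1: curr=11, set curr.next=prev(None) | reversed so far: 11
Step 2: curr=26, set curr.next=prev(11) | reversed so far: 26 -> 11
Step 3: curr=23, set curr.next=prev(26) | reversed so far: 23 -> 26 -> 11
Step 4: curr=44, set curr.next=prev(23) | reversed so far: 44 -> 23 -> 26 -> 11
Step 5: curr=18, set curr.next=prev(44) | reversed so far: 18 -> 44 -> 23 -> 26 -> 11

18 -> 44 -> 23 -> 26 -> 11 -> None


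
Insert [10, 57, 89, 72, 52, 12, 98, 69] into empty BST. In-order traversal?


Insert 10: root
Insert 57: R from 10
Insert 89: R from 10 -> R from 57
Insert 72: R from 10 -> R from 57 -> L from 89
Insert 52: R from 10 -> L from 57
Insert 12: R from 10 -> L from 57 -> L from 52
Insert 98: R from 10 -> R from 57 -> R from 89
Insert 69: R from 10 -> R from 57 -> L from 89 -> L from 72

In-order: [10, 12, 52, 57, 69, 72, 89, 98]


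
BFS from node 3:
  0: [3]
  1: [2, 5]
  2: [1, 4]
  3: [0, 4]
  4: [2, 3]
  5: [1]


Visit 3, enqueue [0, 4]
Visit 0, enqueue []
Visit 4, enqueue [2]
Visit 2, enqueue [1]
Visit 1, enqueue [5]
Visit 5, enqueue []

BFS order: [3, 0, 4, 2, 1, 5]


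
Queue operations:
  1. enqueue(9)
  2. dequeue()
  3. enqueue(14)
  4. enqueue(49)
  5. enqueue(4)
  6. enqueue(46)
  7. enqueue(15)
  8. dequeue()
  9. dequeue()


enqueue(9) -> [9]
dequeue()->9, []
enqueue(14) -> [14]
enqueue(49) -> [14, 49]
enqueue(4) -> [14, 49, 4]
enqueue(46) -> [14, 49, 4, 46]
enqueue(15) -> [14, 49, 4, 46, 15]
dequeue()->14, [49, 4, 46, 15]
dequeue()->49, [4, 46, 15]

Final queue: [4, 46, 15]


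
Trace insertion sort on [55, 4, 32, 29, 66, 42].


Initial: [55, 4, 32, 29, 66, 42]
Insert 4: [4, 55, 32, 29, 66, 42]
Insert 32: [4, 32, 55, 29, 66, 42]
Insert 29: [4, 29, 32, 55, 66, 42]
Insert 66: [4, 29, 32, 55, 66, 42]
Insert 42: [4, 29, 32, 42, 55, 66]

Sorted: [4, 29, 32, 42, 55, 66]


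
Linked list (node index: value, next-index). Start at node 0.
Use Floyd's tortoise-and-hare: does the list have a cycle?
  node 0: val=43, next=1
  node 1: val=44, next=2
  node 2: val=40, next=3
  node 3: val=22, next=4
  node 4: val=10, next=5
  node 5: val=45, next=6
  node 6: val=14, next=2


Floyd's tortoise (slow, +1) and hare (fast, +2):
  init: slow=0, fast=0
  step 1: slow=1, fast=2
  step 2: slow=2, fast=4
  step 3: slow=3, fast=6
  step 4: slow=4, fast=3
  step 5: slow=5, fast=5
  slow == fast at node 5: cycle detected

Cycle: yes


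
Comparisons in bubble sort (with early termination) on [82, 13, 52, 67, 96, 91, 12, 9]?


Algorithm: bubble sort (with early termination)
Input: [82, 13, 52, 67, 96, 91, 12, 9]
Sorted: [9, 12, 13, 52, 67, 82, 91, 96]

28


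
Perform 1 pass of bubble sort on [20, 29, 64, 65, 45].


Initial: [20, 29, 64, 65, 45]
Pass 1: [20, 29, 64, 45, 65] (1 swaps)

After 1 pass: [20, 29, 64, 45, 65]


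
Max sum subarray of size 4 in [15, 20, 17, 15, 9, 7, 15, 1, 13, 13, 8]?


[0:4]: 67
[1:5]: 61
[2:6]: 48
[3:7]: 46
[4:8]: 32
[5:9]: 36
[6:10]: 42
[7:11]: 35

Max: 67 at [0:4]


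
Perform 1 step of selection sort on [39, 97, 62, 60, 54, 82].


Initial: [39, 97, 62, 60, 54, 82]
Step 1: min=39 at 0
  Swap: [39, 97, 62, 60, 54, 82]

After 1 step: [39, 97, 62, 60, 54, 82]


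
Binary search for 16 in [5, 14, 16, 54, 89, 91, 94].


Step 1: lo=0, hi=6, mid=3, val=54
Step 2: lo=0, hi=2, mid=1, val=14
Step 3: lo=2, hi=2, mid=2, val=16

Found at index 2


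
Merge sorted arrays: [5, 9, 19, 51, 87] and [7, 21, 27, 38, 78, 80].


Take 5 from A
Take 7 from B
Take 9 from A
Take 19 from A
Take 21 from B
Take 27 from B
Take 38 from B
Take 51 from A
Take 78 from B
Take 80 from B

Merged: [5, 7, 9, 19, 21, 27, 38, 51, 78, 80, 87]


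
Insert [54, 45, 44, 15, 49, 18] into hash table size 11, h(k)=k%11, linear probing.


Insert 54: h=10 -> slot 10
Insert 45: h=1 -> slot 1
Insert 44: h=0 -> slot 0
Insert 15: h=4 -> slot 4
Insert 49: h=5 -> slot 5
Insert 18: h=7 -> slot 7

Table: [44, 45, None, None, 15, 49, None, 18, None, None, 54]


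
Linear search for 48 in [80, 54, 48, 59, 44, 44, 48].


i=0: 80!=48
i=1: 54!=48
i=2: 48==48 found!

Found at 2, 3 comps


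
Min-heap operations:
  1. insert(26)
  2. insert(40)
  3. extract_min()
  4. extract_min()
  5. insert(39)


insert(26) -> [26]
insert(40) -> [26, 40]
extract_min()->26, [40]
extract_min()->40, []
insert(39) -> [39]

Final heap: [39]


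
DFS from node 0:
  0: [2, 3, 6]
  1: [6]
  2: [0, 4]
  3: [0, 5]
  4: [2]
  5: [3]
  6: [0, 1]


Visit 0, push [6, 3, 2]
Visit 2, push [4]
Visit 4, push []
Visit 3, push [5]
Visit 5, push []
Visit 6, push [1]
Visit 1, push []

DFS order: [0, 2, 4, 3, 5, 6, 1]


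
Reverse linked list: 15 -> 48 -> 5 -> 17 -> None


Step 1: curr=15, set curr.next=prev(None) | reversed so far: 15
Step 2: curr=48, set curr.next=prev(15) | reversed so far: 48 -> 15
Step 3: curr=5, set curr.next=prev(48) | reversed so far: 5 -> 48 -> 15
Step 4: curr=17, set curr.next=prev(5) | reversed so far: 17 -> 5 -> 48 -> 15

17 -> 5 -> 48 -> 15 -> None


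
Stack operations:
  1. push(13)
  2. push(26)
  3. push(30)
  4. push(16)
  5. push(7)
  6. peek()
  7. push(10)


push(13) -> [13]
push(26) -> [13, 26]
push(30) -> [13, 26, 30]
push(16) -> [13, 26, 30, 16]
push(7) -> [13, 26, 30, 16, 7]
peek()->7
push(10) -> [13, 26, 30, 16, 7, 10]

Final stack: [13, 26, 30, 16, 7, 10]


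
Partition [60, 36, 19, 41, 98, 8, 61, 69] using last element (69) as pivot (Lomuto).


Pivot: 69
  60 <= 69: advance i (no swap)
  36 <= 69: advance i (no swap)
  19 <= 69: advance i (no swap)
  41 <= 69: advance i (no swap)
  8 <= 69: swap -> [60, 36, 19, 41, 8, 98, 61, 69]
  61 <= 69: swap -> [60, 36, 19, 41, 8, 61, 98, 69]
Place pivot at 6: [60, 36, 19, 41, 8, 61, 69, 98]

Partitioned: [60, 36, 19, 41, 8, 61, 69, 98]


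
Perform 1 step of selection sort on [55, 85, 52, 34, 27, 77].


Initial: [55, 85, 52, 34, 27, 77]
Step 1: min=27 at 4
  Swap: [27, 85, 52, 34, 55, 77]

After 1 step: [27, 85, 52, 34, 55, 77]


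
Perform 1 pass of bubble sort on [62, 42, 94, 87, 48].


Initial: [62, 42, 94, 87, 48]
Pass 1: [42, 62, 87, 48, 94] (3 swaps)

After 1 pass: [42, 62, 87, 48, 94]


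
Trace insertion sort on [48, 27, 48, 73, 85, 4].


Initial: [48, 27, 48, 73, 85, 4]
Insert 27: [27, 48, 48, 73, 85, 4]
Insert 48: [27, 48, 48, 73, 85, 4]
Insert 73: [27, 48, 48, 73, 85, 4]
Insert 85: [27, 48, 48, 73, 85, 4]
Insert 4: [4, 27, 48, 48, 73, 85]

Sorted: [4, 27, 48, 48, 73, 85]


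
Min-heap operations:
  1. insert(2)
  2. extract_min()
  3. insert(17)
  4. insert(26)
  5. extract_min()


insert(2) -> [2]
extract_min()->2, []
insert(17) -> [17]
insert(26) -> [17, 26]
extract_min()->17, [26]

Final heap: [26]


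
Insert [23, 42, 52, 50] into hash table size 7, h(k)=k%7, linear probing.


Insert 23: h=2 -> slot 2
Insert 42: h=0 -> slot 0
Insert 52: h=3 -> slot 3
Insert 50: h=1 -> slot 1

Table: [42, 50, 23, 52, None, None, None]


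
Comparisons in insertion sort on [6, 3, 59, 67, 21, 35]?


Algorithm: insertion sort
Input: [6, 3, 59, 67, 21, 35]
Sorted: [3, 6, 21, 35, 59, 67]

9


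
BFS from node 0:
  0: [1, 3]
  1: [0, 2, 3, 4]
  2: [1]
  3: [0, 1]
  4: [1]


Visit 0, enqueue [1, 3]
Visit 1, enqueue [2, 4]
Visit 3, enqueue []
Visit 2, enqueue []
Visit 4, enqueue []

BFS order: [0, 1, 3, 2, 4]


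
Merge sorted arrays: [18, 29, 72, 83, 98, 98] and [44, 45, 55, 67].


Take 18 from A
Take 29 from A
Take 44 from B
Take 45 from B
Take 55 from B
Take 67 from B

Merged: [18, 29, 44, 45, 55, 67, 72, 83, 98, 98]


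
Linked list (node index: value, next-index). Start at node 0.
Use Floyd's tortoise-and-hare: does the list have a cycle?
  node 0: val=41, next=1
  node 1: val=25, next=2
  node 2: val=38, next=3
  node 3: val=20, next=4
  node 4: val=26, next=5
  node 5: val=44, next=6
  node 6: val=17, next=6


Floyd's tortoise (slow, +1) and hare (fast, +2):
  init: slow=0, fast=0
  step 1: slow=1, fast=2
  step 2: slow=2, fast=4
  step 3: slow=3, fast=6
  step 4: slow=4, fast=6
  step 5: slow=5, fast=6
  step 6: slow=6, fast=6
  slow == fast at node 6: cycle detected

Cycle: yes


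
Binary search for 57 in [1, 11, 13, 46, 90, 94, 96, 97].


Step 1: lo=0, hi=7, mid=3, val=46
Step 2: lo=4, hi=7, mid=5, val=94
Step 3: lo=4, hi=4, mid=4, val=90

Not found


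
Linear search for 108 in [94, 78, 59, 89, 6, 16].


i=0: 94!=108
i=1: 78!=108
i=2: 59!=108
i=3: 89!=108
i=4: 6!=108
i=5: 16!=108

Not found, 6 comps


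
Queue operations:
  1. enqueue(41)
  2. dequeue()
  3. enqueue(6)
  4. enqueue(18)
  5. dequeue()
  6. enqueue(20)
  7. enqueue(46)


enqueue(41) -> [41]
dequeue()->41, []
enqueue(6) -> [6]
enqueue(18) -> [6, 18]
dequeue()->6, [18]
enqueue(20) -> [18, 20]
enqueue(46) -> [18, 20, 46]

Final queue: [18, 20, 46]


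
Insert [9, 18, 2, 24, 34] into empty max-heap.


Insert 9: [9]
Insert 18: [18, 9]
Insert 2: [18, 9, 2]
Insert 24: [24, 18, 2, 9]
Insert 34: [34, 24, 2, 9, 18]

Final heap: [34, 24, 2, 9, 18]


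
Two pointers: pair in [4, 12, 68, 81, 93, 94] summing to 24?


lo=0(4)+hi=5(94)=98
lo=0(4)+hi=4(93)=97
lo=0(4)+hi=3(81)=85
lo=0(4)+hi=2(68)=72
lo=0(4)+hi=1(12)=16

No pair found


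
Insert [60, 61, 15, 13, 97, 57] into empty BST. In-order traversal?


Insert 60: root
Insert 61: R from 60
Insert 15: L from 60
Insert 13: L from 60 -> L from 15
Insert 97: R from 60 -> R from 61
Insert 57: L from 60 -> R from 15

In-order: [13, 15, 57, 60, 61, 97]


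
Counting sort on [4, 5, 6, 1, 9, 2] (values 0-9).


Input: [4, 5, 6, 1, 9, 2]
Counts: [0, 1, 1, 0, 1, 1, 1, 0, 0, 1]

Sorted: [1, 2, 4, 5, 6, 9]


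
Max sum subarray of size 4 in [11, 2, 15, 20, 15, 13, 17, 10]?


[0:4]: 48
[1:5]: 52
[2:6]: 63
[3:7]: 65
[4:8]: 55

Max: 65 at [3:7]


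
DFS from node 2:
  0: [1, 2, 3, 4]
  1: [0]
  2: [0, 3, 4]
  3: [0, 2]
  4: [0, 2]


Visit 2, push [4, 3, 0]
Visit 0, push [4, 3, 1]
Visit 1, push []
Visit 3, push []
Visit 4, push []

DFS order: [2, 0, 1, 3, 4]


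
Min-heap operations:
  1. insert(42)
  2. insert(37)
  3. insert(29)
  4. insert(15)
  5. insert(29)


insert(42) -> [42]
insert(37) -> [37, 42]
insert(29) -> [29, 42, 37]
insert(15) -> [15, 29, 37, 42]
insert(29) -> [15, 29, 37, 42, 29]

Final heap: [15, 29, 37, 42, 29]


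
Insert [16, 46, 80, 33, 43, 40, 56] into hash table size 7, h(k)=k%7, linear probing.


Insert 16: h=2 -> slot 2
Insert 46: h=4 -> slot 4
Insert 80: h=3 -> slot 3
Insert 33: h=5 -> slot 5
Insert 43: h=1 -> slot 1
Insert 40: h=5, 1 probes -> slot 6
Insert 56: h=0 -> slot 0

Table: [56, 43, 16, 80, 46, 33, 40]


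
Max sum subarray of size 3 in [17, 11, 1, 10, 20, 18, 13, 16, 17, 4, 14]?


[0:3]: 29
[1:4]: 22
[2:5]: 31
[3:6]: 48
[4:7]: 51
[5:8]: 47
[6:9]: 46
[7:10]: 37
[8:11]: 35

Max: 51 at [4:7]


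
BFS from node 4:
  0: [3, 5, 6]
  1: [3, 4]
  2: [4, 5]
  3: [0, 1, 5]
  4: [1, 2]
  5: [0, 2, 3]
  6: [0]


Visit 4, enqueue [1, 2]
Visit 1, enqueue [3]
Visit 2, enqueue [5]
Visit 3, enqueue [0]
Visit 5, enqueue []
Visit 0, enqueue [6]
Visit 6, enqueue []

BFS order: [4, 1, 2, 3, 5, 0, 6]


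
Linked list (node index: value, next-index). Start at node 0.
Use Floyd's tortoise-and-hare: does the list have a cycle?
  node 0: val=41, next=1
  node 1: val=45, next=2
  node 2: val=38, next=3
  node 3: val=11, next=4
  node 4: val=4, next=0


Floyd's tortoise (slow, +1) and hare (fast, +2):
  init: slow=0, fast=0
  step 1: slow=1, fast=2
  step 2: slow=2, fast=4
  step 3: slow=3, fast=1
  step 4: slow=4, fast=3
  step 5: slow=0, fast=0
  slow == fast at node 0: cycle detected

Cycle: yes


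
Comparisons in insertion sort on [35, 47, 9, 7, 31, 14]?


Algorithm: insertion sort
Input: [35, 47, 9, 7, 31, 14]
Sorted: [7, 9, 14, 31, 35, 47]

13


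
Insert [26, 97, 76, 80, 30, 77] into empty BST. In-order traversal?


Insert 26: root
Insert 97: R from 26
Insert 76: R from 26 -> L from 97
Insert 80: R from 26 -> L from 97 -> R from 76
Insert 30: R from 26 -> L from 97 -> L from 76
Insert 77: R from 26 -> L from 97 -> R from 76 -> L from 80

In-order: [26, 30, 76, 77, 80, 97]


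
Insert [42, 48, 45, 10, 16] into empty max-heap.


Insert 42: [42]
Insert 48: [48, 42]
Insert 45: [48, 42, 45]
Insert 10: [48, 42, 45, 10]
Insert 16: [48, 42, 45, 10, 16]

Final heap: [48, 42, 45, 10, 16]


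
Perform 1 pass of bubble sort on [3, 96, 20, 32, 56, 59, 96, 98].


Initial: [3, 96, 20, 32, 56, 59, 96, 98]
Pass 1: [3, 20, 32, 56, 59, 96, 96, 98] (4 swaps)

After 1 pass: [3, 20, 32, 56, 59, 96, 96, 98]


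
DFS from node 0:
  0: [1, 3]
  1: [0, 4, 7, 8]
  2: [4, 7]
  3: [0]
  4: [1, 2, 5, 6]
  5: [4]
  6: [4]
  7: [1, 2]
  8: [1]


Visit 0, push [3, 1]
Visit 1, push [8, 7, 4]
Visit 4, push [6, 5, 2]
Visit 2, push [7]
Visit 7, push []
Visit 5, push []
Visit 6, push []
Visit 8, push []
Visit 3, push []

DFS order: [0, 1, 4, 2, 7, 5, 6, 8, 3]


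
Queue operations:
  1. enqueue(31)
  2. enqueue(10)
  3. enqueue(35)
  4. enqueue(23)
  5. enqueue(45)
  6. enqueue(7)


enqueue(31) -> [31]
enqueue(10) -> [31, 10]
enqueue(35) -> [31, 10, 35]
enqueue(23) -> [31, 10, 35, 23]
enqueue(45) -> [31, 10, 35, 23, 45]
enqueue(7) -> [31, 10, 35, 23, 45, 7]

Final queue: [31, 10, 35, 23, 45, 7]


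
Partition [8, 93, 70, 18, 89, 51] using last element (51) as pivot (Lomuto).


Pivot: 51
  8 <= 51: advance i (no swap)
  18 <= 51: swap -> [8, 18, 70, 93, 89, 51]
Place pivot at 2: [8, 18, 51, 93, 89, 70]

Partitioned: [8, 18, 51, 93, 89, 70]


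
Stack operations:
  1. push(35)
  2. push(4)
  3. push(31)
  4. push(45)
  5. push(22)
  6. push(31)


push(35) -> [35]
push(4) -> [35, 4]
push(31) -> [35, 4, 31]
push(45) -> [35, 4, 31, 45]
push(22) -> [35, 4, 31, 45, 22]
push(31) -> [35, 4, 31, 45, 22, 31]

Final stack: [35, 4, 31, 45, 22, 31]


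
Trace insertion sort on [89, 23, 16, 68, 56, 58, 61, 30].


Initial: [89, 23, 16, 68, 56, 58, 61, 30]
Insert 23: [23, 89, 16, 68, 56, 58, 61, 30]
Insert 16: [16, 23, 89, 68, 56, 58, 61, 30]
Insert 68: [16, 23, 68, 89, 56, 58, 61, 30]
Insert 56: [16, 23, 56, 68, 89, 58, 61, 30]
Insert 58: [16, 23, 56, 58, 68, 89, 61, 30]
Insert 61: [16, 23, 56, 58, 61, 68, 89, 30]
Insert 30: [16, 23, 30, 56, 58, 61, 68, 89]

Sorted: [16, 23, 30, 56, 58, 61, 68, 89]


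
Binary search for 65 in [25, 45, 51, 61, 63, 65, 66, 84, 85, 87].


Step 1: lo=0, hi=9, mid=4, val=63
Step 2: lo=5, hi=9, mid=7, val=84
Step 3: lo=5, hi=6, mid=5, val=65

Found at index 5


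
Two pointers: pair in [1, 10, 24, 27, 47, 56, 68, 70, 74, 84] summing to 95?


lo=0(1)+hi=9(84)=85
lo=1(10)+hi=9(84)=94
lo=2(24)+hi=9(84)=108
lo=2(24)+hi=8(74)=98
lo=2(24)+hi=7(70)=94
lo=3(27)+hi=7(70)=97
lo=3(27)+hi=6(68)=95

Yes: 27+68=95


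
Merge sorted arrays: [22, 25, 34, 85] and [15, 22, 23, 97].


Take 15 from B
Take 22 from A
Take 22 from B
Take 23 from B
Take 25 from A
Take 34 from A
Take 85 from A

Merged: [15, 22, 22, 23, 25, 34, 85, 97]


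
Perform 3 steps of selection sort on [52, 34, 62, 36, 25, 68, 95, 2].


Initial: [52, 34, 62, 36, 25, 68, 95, 2]
Step 1: min=2 at 7
  Swap: [2, 34, 62, 36, 25, 68, 95, 52]
Step 2: min=25 at 4
  Swap: [2, 25, 62, 36, 34, 68, 95, 52]
Step 3: min=34 at 4
  Swap: [2, 25, 34, 36, 62, 68, 95, 52]

After 3 steps: [2, 25, 34, 36, 62, 68, 95, 52]


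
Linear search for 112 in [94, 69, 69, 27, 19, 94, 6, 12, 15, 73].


i=0: 94!=112
i=1: 69!=112
i=2: 69!=112
i=3: 27!=112
i=4: 19!=112
i=5: 94!=112
i=6: 6!=112
i=7: 12!=112
i=8: 15!=112
i=9: 73!=112

Not found, 10 comps


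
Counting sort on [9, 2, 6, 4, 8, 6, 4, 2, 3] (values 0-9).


Input: [9, 2, 6, 4, 8, 6, 4, 2, 3]
Counts: [0, 0, 2, 1, 2, 0, 2, 0, 1, 1]

Sorted: [2, 2, 3, 4, 4, 6, 6, 8, 9]


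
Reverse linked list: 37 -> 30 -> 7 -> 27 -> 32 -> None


Step 1: curr=37, set curr.next=prev(None) | reversed so far: 37
Step 2: curr=30, set curr.next=prev(37) | reversed so far: 30 -> 37
Step 3: curr=7, set curr.next=prev(30) | reversed so far: 7 -> 30 -> 37
Step 4: curr=27, set curr.next=prev(7) | reversed so far: 27 -> 7 -> 30 -> 37
Step 5: curr=32, set curr.next=prev(27) | reversed so far: 32 -> 27 -> 7 -> 30 -> 37

32 -> 27 -> 7 -> 30 -> 37 -> None


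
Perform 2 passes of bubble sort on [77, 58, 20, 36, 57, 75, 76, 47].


Initial: [77, 58, 20, 36, 57, 75, 76, 47]
Pass 1: [58, 20, 36, 57, 75, 76, 47, 77] (7 swaps)
Pass 2: [20, 36, 57, 58, 75, 47, 76, 77] (4 swaps)

After 2 passes: [20, 36, 57, 58, 75, 47, 76, 77]


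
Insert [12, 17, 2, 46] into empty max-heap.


Insert 12: [12]
Insert 17: [17, 12]
Insert 2: [17, 12, 2]
Insert 46: [46, 17, 2, 12]

Final heap: [46, 17, 2, 12]


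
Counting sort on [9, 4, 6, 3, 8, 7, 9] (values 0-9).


Input: [9, 4, 6, 3, 8, 7, 9]
Counts: [0, 0, 0, 1, 1, 0, 1, 1, 1, 2]

Sorted: [3, 4, 6, 7, 8, 9, 9]


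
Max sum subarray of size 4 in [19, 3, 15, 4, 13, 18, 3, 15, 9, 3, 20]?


[0:4]: 41
[1:5]: 35
[2:6]: 50
[3:7]: 38
[4:8]: 49
[5:9]: 45
[6:10]: 30
[7:11]: 47

Max: 50 at [2:6]


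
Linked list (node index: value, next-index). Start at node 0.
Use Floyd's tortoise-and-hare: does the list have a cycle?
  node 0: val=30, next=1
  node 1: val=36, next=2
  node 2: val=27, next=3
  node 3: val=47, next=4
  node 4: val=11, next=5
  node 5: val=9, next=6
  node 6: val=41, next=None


Floyd's tortoise (slow, +1) and hare (fast, +2):
  init: slow=0, fast=0
  step 1: slow=1, fast=2
  step 2: slow=2, fast=4
  step 3: slow=3, fast=6
  step 4: fast -> None, no cycle

Cycle: no


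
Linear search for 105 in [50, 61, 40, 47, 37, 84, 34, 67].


i=0: 50!=105
i=1: 61!=105
i=2: 40!=105
i=3: 47!=105
i=4: 37!=105
i=5: 84!=105
i=6: 34!=105
i=7: 67!=105

Not found, 8 comps


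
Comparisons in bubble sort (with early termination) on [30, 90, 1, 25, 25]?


Algorithm: bubble sort (with early termination)
Input: [30, 90, 1, 25, 25]
Sorted: [1, 25, 25, 30, 90]

9


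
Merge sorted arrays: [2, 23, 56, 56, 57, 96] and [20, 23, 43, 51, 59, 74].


Take 2 from A
Take 20 from B
Take 23 from A
Take 23 from B
Take 43 from B
Take 51 from B
Take 56 from A
Take 56 from A
Take 57 from A
Take 59 from B
Take 74 from B

Merged: [2, 20, 23, 23, 43, 51, 56, 56, 57, 59, 74, 96]


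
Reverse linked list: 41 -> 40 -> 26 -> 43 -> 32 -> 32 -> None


Step 1: curr=41, set curr.next=prev(None) | reversed so far: 41
Step 2: curr=40, set curr.next=prev(41) | reversed so far: 40 -> 41
Step 3: curr=26, set curr.next=prev(40) | reversed so far: 26 -> 40 -> 41
Step 4: curr=43, set curr.next=prev(26) | reversed so far: 43 -> 26 -> 40 -> 41
Step 5: curr=32, set curr.next=prev(43) | reversed so far: 32 -> 43 -> 26 -> 40 -> 41
Step 6: curr=32, set curr.next=prev(32) | reversed so far: 32 -> 32 -> 43 -> 26 -> 40 -> 41

32 -> 32 -> 43 -> 26 -> 40 -> 41 -> None


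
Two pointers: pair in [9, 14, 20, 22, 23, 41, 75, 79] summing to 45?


lo=0(9)+hi=7(79)=88
lo=0(9)+hi=6(75)=84
lo=0(9)+hi=5(41)=50
lo=0(9)+hi=4(23)=32
lo=1(14)+hi=4(23)=37
lo=2(20)+hi=4(23)=43
lo=3(22)+hi=4(23)=45

Yes: 22+23=45


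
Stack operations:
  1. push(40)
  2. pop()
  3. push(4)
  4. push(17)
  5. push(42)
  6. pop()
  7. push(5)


push(40) -> [40]
pop()->40, []
push(4) -> [4]
push(17) -> [4, 17]
push(42) -> [4, 17, 42]
pop()->42, [4, 17]
push(5) -> [4, 17, 5]

Final stack: [4, 17, 5]


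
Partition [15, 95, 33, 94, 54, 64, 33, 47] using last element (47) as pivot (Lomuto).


Pivot: 47
  15 <= 47: advance i (no swap)
  33 <= 47: swap -> [15, 33, 95, 94, 54, 64, 33, 47]
  33 <= 47: swap -> [15, 33, 33, 94, 54, 64, 95, 47]
Place pivot at 3: [15, 33, 33, 47, 54, 64, 95, 94]

Partitioned: [15, 33, 33, 47, 54, 64, 95, 94]


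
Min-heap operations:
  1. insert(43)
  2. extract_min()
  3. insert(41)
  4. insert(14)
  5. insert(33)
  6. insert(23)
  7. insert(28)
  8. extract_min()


insert(43) -> [43]
extract_min()->43, []
insert(41) -> [41]
insert(14) -> [14, 41]
insert(33) -> [14, 41, 33]
insert(23) -> [14, 23, 33, 41]
insert(28) -> [14, 23, 33, 41, 28]
extract_min()->14, [23, 28, 33, 41]

Final heap: [23, 28, 33, 41]


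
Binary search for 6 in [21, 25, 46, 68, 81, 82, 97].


Step 1: lo=0, hi=6, mid=3, val=68
Step 2: lo=0, hi=2, mid=1, val=25
Step 3: lo=0, hi=0, mid=0, val=21

Not found


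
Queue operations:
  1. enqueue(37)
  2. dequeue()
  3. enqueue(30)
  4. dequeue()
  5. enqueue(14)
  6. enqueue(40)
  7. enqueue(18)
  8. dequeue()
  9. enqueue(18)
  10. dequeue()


enqueue(37) -> [37]
dequeue()->37, []
enqueue(30) -> [30]
dequeue()->30, []
enqueue(14) -> [14]
enqueue(40) -> [14, 40]
enqueue(18) -> [14, 40, 18]
dequeue()->14, [40, 18]
enqueue(18) -> [40, 18, 18]
dequeue()->40, [18, 18]

Final queue: [18, 18]


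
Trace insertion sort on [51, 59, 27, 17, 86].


Initial: [51, 59, 27, 17, 86]
Insert 59: [51, 59, 27, 17, 86]
Insert 27: [27, 51, 59, 17, 86]
Insert 17: [17, 27, 51, 59, 86]
Insert 86: [17, 27, 51, 59, 86]

Sorted: [17, 27, 51, 59, 86]


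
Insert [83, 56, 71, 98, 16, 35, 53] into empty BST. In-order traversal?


Insert 83: root
Insert 56: L from 83
Insert 71: L from 83 -> R from 56
Insert 98: R from 83
Insert 16: L from 83 -> L from 56
Insert 35: L from 83 -> L from 56 -> R from 16
Insert 53: L from 83 -> L from 56 -> R from 16 -> R from 35

In-order: [16, 35, 53, 56, 71, 83, 98]


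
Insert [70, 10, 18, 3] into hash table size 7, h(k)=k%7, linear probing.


Insert 70: h=0 -> slot 0
Insert 10: h=3 -> slot 3
Insert 18: h=4 -> slot 4
Insert 3: h=3, 2 probes -> slot 5

Table: [70, None, None, 10, 18, 3, None]


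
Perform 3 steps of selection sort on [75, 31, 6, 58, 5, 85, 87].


Initial: [75, 31, 6, 58, 5, 85, 87]
Step 1: min=5 at 4
  Swap: [5, 31, 6, 58, 75, 85, 87]
Step 2: min=6 at 2
  Swap: [5, 6, 31, 58, 75, 85, 87]
Step 3: min=31 at 2
  Swap: [5, 6, 31, 58, 75, 85, 87]

After 3 steps: [5, 6, 31, 58, 75, 85, 87]


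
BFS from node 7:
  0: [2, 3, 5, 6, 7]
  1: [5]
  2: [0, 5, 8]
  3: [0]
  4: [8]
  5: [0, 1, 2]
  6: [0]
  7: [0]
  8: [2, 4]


Visit 7, enqueue [0]
Visit 0, enqueue [2, 3, 5, 6]
Visit 2, enqueue [8]
Visit 3, enqueue []
Visit 5, enqueue [1]
Visit 6, enqueue []
Visit 8, enqueue [4]
Visit 1, enqueue []
Visit 4, enqueue []

BFS order: [7, 0, 2, 3, 5, 6, 8, 1, 4]


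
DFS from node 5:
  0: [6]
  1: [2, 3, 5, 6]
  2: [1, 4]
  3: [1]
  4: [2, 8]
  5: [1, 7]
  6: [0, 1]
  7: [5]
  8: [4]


Visit 5, push [7, 1]
Visit 1, push [6, 3, 2]
Visit 2, push [4]
Visit 4, push [8]
Visit 8, push []
Visit 3, push []
Visit 6, push [0]
Visit 0, push []
Visit 7, push []

DFS order: [5, 1, 2, 4, 8, 3, 6, 0, 7]


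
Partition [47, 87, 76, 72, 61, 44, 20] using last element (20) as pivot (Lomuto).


Pivot: 20
Place pivot at 0: [20, 87, 76, 72, 61, 44, 47]

Partitioned: [20, 87, 76, 72, 61, 44, 47]


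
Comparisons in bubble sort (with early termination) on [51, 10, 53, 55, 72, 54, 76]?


Algorithm: bubble sort (with early termination)
Input: [51, 10, 53, 55, 72, 54, 76]
Sorted: [10, 51, 53, 54, 55, 72, 76]

15


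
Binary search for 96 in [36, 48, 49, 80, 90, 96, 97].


Step 1: lo=0, hi=6, mid=3, val=80
Step 2: lo=4, hi=6, mid=5, val=96

Found at index 5


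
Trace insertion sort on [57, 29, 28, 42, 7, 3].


Initial: [57, 29, 28, 42, 7, 3]
Insert 29: [29, 57, 28, 42, 7, 3]
Insert 28: [28, 29, 57, 42, 7, 3]
Insert 42: [28, 29, 42, 57, 7, 3]
Insert 7: [7, 28, 29, 42, 57, 3]
Insert 3: [3, 7, 28, 29, 42, 57]

Sorted: [3, 7, 28, 29, 42, 57]


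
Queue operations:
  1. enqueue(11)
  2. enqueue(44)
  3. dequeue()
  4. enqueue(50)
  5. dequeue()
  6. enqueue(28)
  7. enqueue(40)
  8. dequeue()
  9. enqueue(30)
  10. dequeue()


enqueue(11) -> [11]
enqueue(44) -> [11, 44]
dequeue()->11, [44]
enqueue(50) -> [44, 50]
dequeue()->44, [50]
enqueue(28) -> [50, 28]
enqueue(40) -> [50, 28, 40]
dequeue()->50, [28, 40]
enqueue(30) -> [28, 40, 30]
dequeue()->28, [40, 30]

Final queue: [40, 30]


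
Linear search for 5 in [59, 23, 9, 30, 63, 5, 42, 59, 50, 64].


i=0: 59!=5
i=1: 23!=5
i=2: 9!=5
i=3: 30!=5
i=4: 63!=5
i=5: 5==5 found!

Found at 5, 6 comps


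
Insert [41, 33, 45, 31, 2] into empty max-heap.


Insert 41: [41]
Insert 33: [41, 33]
Insert 45: [45, 33, 41]
Insert 31: [45, 33, 41, 31]
Insert 2: [45, 33, 41, 31, 2]

Final heap: [45, 33, 41, 31, 2]


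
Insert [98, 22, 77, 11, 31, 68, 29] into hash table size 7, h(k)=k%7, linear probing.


Insert 98: h=0 -> slot 0
Insert 22: h=1 -> slot 1
Insert 77: h=0, 2 probes -> slot 2
Insert 11: h=4 -> slot 4
Insert 31: h=3 -> slot 3
Insert 68: h=5 -> slot 5
Insert 29: h=1, 5 probes -> slot 6

Table: [98, 22, 77, 31, 11, 68, 29]


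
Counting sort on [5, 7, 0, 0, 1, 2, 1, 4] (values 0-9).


Input: [5, 7, 0, 0, 1, 2, 1, 4]
Counts: [2, 2, 1, 0, 1, 1, 0, 1, 0, 0]

Sorted: [0, 0, 1, 1, 2, 4, 5, 7]


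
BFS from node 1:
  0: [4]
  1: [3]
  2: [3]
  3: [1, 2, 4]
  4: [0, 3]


Visit 1, enqueue [3]
Visit 3, enqueue [2, 4]
Visit 2, enqueue []
Visit 4, enqueue [0]
Visit 0, enqueue []

BFS order: [1, 3, 2, 4, 0]


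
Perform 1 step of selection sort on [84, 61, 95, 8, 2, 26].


Initial: [84, 61, 95, 8, 2, 26]
Step 1: min=2 at 4
  Swap: [2, 61, 95, 8, 84, 26]

After 1 step: [2, 61, 95, 8, 84, 26]


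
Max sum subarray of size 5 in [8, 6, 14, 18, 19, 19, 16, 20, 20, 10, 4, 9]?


[0:5]: 65
[1:6]: 76
[2:7]: 86
[3:8]: 92
[4:9]: 94
[5:10]: 85
[6:11]: 70
[7:12]: 63

Max: 94 at [4:9]


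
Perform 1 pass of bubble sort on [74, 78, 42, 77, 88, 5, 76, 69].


Initial: [74, 78, 42, 77, 88, 5, 76, 69]
Pass 1: [74, 42, 77, 78, 5, 76, 69, 88] (5 swaps)

After 1 pass: [74, 42, 77, 78, 5, 76, 69, 88]


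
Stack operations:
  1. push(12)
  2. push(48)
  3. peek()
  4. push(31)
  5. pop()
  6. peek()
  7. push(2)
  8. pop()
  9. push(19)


push(12) -> [12]
push(48) -> [12, 48]
peek()->48
push(31) -> [12, 48, 31]
pop()->31, [12, 48]
peek()->48
push(2) -> [12, 48, 2]
pop()->2, [12, 48]
push(19) -> [12, 48, 19]

Final stack: [12, 48, 19]


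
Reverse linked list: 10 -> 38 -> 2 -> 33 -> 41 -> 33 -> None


Step 1: curr=10, set curr.next=prev(None) | reversed so far: 10
Step 2: curr=38, set curr.next=prev(10) | reversed so far: 38 -> 10
Step 3: curr=2, set curr.next=prev(38) | reversed so far: 2 -> 38 -> 10
Step 4: curr=33, set curr.next=prev(2) | reversed so far: 33 -> 2 -> 38 -> 10
Step 5: curr=41, set curr.next=prev(33) | reversed so far: 41 -> 33 -> 2 -> 38 -> 10
Step 6: curr=33, set curr.next=prev(41) | reversed so far: 33 -> 41 -> 33 -> 2 -> 38 -> 10

33 -> 41 -> 33 -> 2 -> 38 -> 10 -> None


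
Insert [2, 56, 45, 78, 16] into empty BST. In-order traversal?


Insert 2: root
Insert 56: R from 2
Insert 45: R from 2 -> L from 56
Insert 78: R from 2 -> R from 56
Insert 16: R from 2 -> L from 56 -> L from 45

In-order: [2, 16, 45, 56, 78]


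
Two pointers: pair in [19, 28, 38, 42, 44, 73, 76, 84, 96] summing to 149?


lo=0(19)+hi=8(96)=115
lo=1(28)+hi=8(96)=124
lo=2(38)+hi=8(96)=134
lo=3(42)+hi=8(96)=138
lo=4(44)+hi=8(96)=140
lo=5(73)+hi=8(96)=169
lo=5(73)+hi=7(84)=157
lo=5(73)+hi=6(76)=149

Yes: 73+76=149


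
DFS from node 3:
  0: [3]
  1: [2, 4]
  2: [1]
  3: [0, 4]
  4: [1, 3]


Visit 3, push [4, 0]
Visit 0, push []
Visit 4, push [1]
Visit 1, push [2]
Visit 2, push []

DFS order: [3, 0, 4, 1, 2]


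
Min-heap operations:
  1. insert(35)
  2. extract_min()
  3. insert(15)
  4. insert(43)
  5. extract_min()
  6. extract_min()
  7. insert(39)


insert(35) -> [35]
extract_min()->35, []
insert(15) -> [15]
insert(43) -> [15, 43]
extract_min()->15, [43]
extract_min()->43, []
insert(39) -> [39]

Final heap: [39]


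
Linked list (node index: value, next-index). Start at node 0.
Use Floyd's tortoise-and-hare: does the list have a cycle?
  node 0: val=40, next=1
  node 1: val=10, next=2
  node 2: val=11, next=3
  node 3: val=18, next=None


Floyd's tortoise (slow, +1) and hare (fast, +2):
  init: slow=0, fast=0
  step 1: slow=1, fast=2
  step 2: fast 2->3->None, no cycle

Cycle: no


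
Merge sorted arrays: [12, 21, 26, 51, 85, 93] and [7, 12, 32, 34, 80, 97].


Take 7 from B
Take 12 from A
Take 12 from B
Take 21 from A
Take 26 from A
Take 32 from B
Take 34 from B
Take 51 from A
Take 80 from B
Take 85 from A
Take 93 from A

Merged: [7, 12, 12, 21, 26, 32, 34, 51, 80, 85, 93, 97]


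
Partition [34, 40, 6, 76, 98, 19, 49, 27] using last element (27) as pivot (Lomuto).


Pivot: 27
  6 <= 27: swap -> [6, 40, 34, 76, 98, 19, 49, 27]
  19 <= 27: swap -> [6, 19, 34, 76, 98, 40, 49, 27]
Place pivot at 2: [6, 19, 27, 76, 98, 40, 49, 34]

Partitioned: [6, 19, 27, 76, 98, 40, 49, 34]


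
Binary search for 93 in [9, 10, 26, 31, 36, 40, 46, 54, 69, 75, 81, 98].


Step 1: lo=0, hi=11, mid=5, val=40
Step 2: lo=6, hi=11, mid=8, val=69
Step 3: lo=9, hi=11, mid=10, val=81
Step 4: lo=11, hi=11, mid=11, val=98

Not found


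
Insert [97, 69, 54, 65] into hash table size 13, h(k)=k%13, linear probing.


Insert 97: h=6 -> slot 6
Insert 69: h=4 -> slot 4
Insert 54: h=2 -> slot 2
Insert 65: h=0 -> slot 0

Table: [65, None, 54, None, 69, None, 97, None, None, None, None, None, None]


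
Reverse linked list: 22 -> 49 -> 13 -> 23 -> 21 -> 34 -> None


Step 1: curr=22, set curr.next=prev(None) | reversed so far: 22
Step 2: curr=49, set curr.next=prev(22) | reversed so far: 49 -> 22
Step 3: curr=13, set curr.next=prev(49) | reversed so far: 13 -> 49 -> 22
Step 4: curr=23, set curr.next=prev(13) | reversed so far: 23 -> 13 -> 49 -> 22
Step 5: curr=21, set curr.next=prev(23) | reversed so far: 21 -> 23 -> 13 -> 49 -> 22
Step 6: curr=34, set curr.next=prev(21) | reversed so far: 34 -> 21 -> 23 -> 13 -> 49 -> 22

34 -> 21 -> 23 -> 13 -> 49 -> 22 -> None


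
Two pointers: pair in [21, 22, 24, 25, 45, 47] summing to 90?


lo=0(21)+hi=5(47)=68
lo=1(22)+hi=5(47)=69
lo=2(24)+hi=5(47)=71
lo=3(25)+hi=5(47)=72
lo=4(45)+hi=5(47)=92

No pair found


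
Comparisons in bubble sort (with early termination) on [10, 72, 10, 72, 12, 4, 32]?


Algorithm: bubble sort (with early termination)
Input: [10, 72, 10, 72, 12, 4, 32]
Sorted: [4, 10, 10, 12, 32, 72, 72]

21


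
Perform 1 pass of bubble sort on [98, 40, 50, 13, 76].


Initial: [98, 40, 50, 13, 76]
Pass 1: [40, 50, 13, 76, 98] (4 swaps)

After 1 pass: [40, 50, 13, 76, 98]


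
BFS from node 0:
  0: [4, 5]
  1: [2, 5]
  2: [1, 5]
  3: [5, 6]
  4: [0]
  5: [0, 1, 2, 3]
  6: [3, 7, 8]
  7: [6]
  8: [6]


Visit 0, enqueue [4, 5]
Visit 4, enqueue []
Visit 5, enqueue [1, 2, 3]
Visit 1, enqueue []
Visit 2, enqueue []
Visit 3, enqueue [6]
Visit 6, enqueue [7, 8]
Visit 7, enqueue []
Visit 8, enqueue []

BFS order: [0, 4, 5, 1, 2, 3, 6, 7, 8]


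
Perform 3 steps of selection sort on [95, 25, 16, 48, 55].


Initial: [95, 25, 16, 48, 55]
Step 1: min=16 at 2
  Swap: [16, 25, 95, 48, 55]
Step 2: min=25 at 1
  Swap: [16, 25, 95, 48, 55]
Step 3: min=48 at 3
  Swap: [16, 25, 48, 95, 55]

After 3 steps: [16, 25, 48, 95, 55]


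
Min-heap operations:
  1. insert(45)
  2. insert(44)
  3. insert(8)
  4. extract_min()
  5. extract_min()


insert(45) -> [45]
insert(44) -> [44, 45]
insert(8) -> [8, 45, 44]
extract_min()->8, [44, 45]
extract_min()->44, [45]

Final heap: [45]


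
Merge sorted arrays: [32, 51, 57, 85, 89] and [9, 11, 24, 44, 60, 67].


Take 9 from B
Take 11 from B
Take 24 from B
Take 32 from A
Take 44 from B
Take 51 from A
Take 57 from A
Take 60 from B
Take 67 from B

Merged: [9, 11, 24, 32, 44, 51, 57, 60, 67, 85, 89]


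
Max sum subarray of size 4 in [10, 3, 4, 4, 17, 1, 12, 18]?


[0:4]: 21
[1:5]: 28
[2:6]: 26
[3:7]: 34
[4:8]: 48

Max: 48 at [4:8]


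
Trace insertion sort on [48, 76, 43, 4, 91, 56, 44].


Initial: [48, 76, 43, 4, 91, 56, 44]
Insert 76: [48, 76, 43, 4, 91, 56, 44]
Insert 43: [43, 48, 76, 4, 91, 56, 44]
Insert 4: [4, 43, 48, 76, 91, 56, 44]
Insert 91: [4, 43, 48, 76, 91, 56, 44]
Insert 56: [4, 43, 48, 56, 76, 91, 44]
Insert 44: [4, 43, 44, 48, 56, 76, 91]

Sorted: [4, 43, 44, 48, 56, 76, 91]


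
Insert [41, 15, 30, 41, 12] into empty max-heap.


Insert 41: [41]
Insert 15: [41, 15]
Insert 30: [41, 15, 30]
Insert 41: [41, 41, 30, 15]
Insert 12: [41, 41, 30, 15, 12]

Final heap: [41, 41, 30, 15, 12]


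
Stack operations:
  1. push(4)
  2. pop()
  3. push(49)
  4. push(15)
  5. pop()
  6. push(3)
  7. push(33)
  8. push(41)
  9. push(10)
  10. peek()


push(4) -> [4]
pop()->4, []
push(49) -> [49]
push(15) -> [49, 15]
pop()->15, [49]
push(3) -> [49, 3]
push(33) -> [49, 3, 33]
push(41) -> [49, 3, 33, 41]
push(10) -> [49, 3, 33, 41, 10]
peek()->10

Final stack: [49, 3, 33, 41, 10]


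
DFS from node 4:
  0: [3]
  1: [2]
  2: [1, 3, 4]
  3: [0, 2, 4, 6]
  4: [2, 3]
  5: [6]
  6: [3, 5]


Visit 4, push [3, 2]
Visit 2, push [3, 1]
Visit 1, push []
Visit 3, push [6, 0]
Visit 0, push []
Visit 6, push [5]
Visit 5, push []

DFS order: [4, 2, 1, 3, 0, 6, 5]


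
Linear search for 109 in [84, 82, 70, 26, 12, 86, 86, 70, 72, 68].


i=0: 84!=109
i=1: 82!=109
i=2: 70!=109
i=3: 26!=109
i=4: 12!=109
i=5: 86!=109
i=6: 86!=109
i=7: 70!=109
i=8: 72!=109
i=9: 68!=109

Not found, 10 comps


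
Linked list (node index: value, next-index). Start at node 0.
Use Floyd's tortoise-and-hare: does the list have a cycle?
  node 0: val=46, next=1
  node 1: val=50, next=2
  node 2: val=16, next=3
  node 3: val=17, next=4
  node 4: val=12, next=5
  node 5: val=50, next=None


Floyd's tortoise (slow, +1) and hare (fast, +2):
  init: slow=0, fast=0
  step 1: slow=1, fast=2
  step 2: slow=2, fast=4
  step 3: fast 4->5->None, no cycle

Cycle: no


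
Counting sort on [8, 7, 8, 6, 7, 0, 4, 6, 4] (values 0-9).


Input: [8, 7, 8, 6, 7, 0, 4, 6, 4]
Counts: [1, 0, 0, 0, 2, 0, 2, 2, 2, 0]

Sorted: [0, 4, 4, 6, 6, 7, 7, 8, 8]


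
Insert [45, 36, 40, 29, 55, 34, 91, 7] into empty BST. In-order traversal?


Insert 45: root
Insert 36: L from 45
Insert 40: L from 45 -> R from 36
Insert 29: L from 45 -> L from 36
Insert 55: R from 45
Insert 34: L from 45 -> L from 36 -> R from 29
Insert 91: R from 45 -> R from 55
Insert 7: L from 45 -> L from 36 -> L from 29

In-order: [7, 29, 34, 36, 40, 45, 55, 91]


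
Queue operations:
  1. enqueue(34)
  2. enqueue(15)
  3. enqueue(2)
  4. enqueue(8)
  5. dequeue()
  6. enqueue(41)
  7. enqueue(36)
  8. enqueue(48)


enqueue(34) -> [34]
enqueue(15) -> [34, 15]
enqueue(2) -> [34, 15, 2]
enqueue(8) -> [34, 15, 2, 8]
dequeue()->34, [15, 2, 8]
enqueue(41) -> [15, 2, 8, 41]
enqueue(36) -> [15, 2, 8, 41, 36]
enqueue(48) -> [15, 2, 8, 41, 36, 48]

Final queue: [15, 2, 8, 41, 36, 48]


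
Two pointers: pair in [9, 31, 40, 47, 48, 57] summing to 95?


lo=0(9)+hi=5(57)=66
lo=1(31)+hi=5(57)=88
lo=2(40)+hi=5(57)=97
lo=2(40)+hi=4(48)=88
lo=3(47)+hi=4(48)=95

Yes: 47+48=95


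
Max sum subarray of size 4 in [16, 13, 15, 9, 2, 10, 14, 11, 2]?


[0:4]: 53
[1:5]: 39
[2:6]: 36
[3:7]: 35
[4:8]: 37
[5:9]: 37

Max: 53 at [0:4]


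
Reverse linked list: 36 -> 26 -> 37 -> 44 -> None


Step 1: curr=36, set curr.next=prev(None) | reversed so far: 36
Step 2: curr=26, set curr.next=prev(36) | reversed so far: 26 -> 36
Step 3: curr=37, set curr.next=prev(26) | reversed so far: 37 -> 26 -> 36
Step 4: curr=44, set curr.next=prev(37) | reversed so far: 44 -> 37 -> 26 -> 36

44 -> 37 -> 26 -> 36 -> None


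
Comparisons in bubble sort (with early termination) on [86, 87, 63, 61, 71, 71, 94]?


Algorithm: bubble sort (with early termination)
Input: [86, 87, 63, 61, 71, 71, 94]
Sorted: [61, 63, 71, 71, 86, 87, 94]

18


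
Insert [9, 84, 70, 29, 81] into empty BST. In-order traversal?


Insert 9: root
Insert 84: R from 9
Insert 70: R from 9 -> L from 84
Insert 29: R from 9 -> L from 84 -> L from 70
Insert 81: R from 9 -> L from 84 -> R from 70

In-order: [9, 29, 70, 81, 84]


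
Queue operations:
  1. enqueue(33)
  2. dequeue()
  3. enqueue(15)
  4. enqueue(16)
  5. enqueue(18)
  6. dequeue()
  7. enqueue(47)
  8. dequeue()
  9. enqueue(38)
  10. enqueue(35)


enqueue(33) -> [33]
dequeue()->33, []
enqueue(15) -> [15]
enqueue(16) -> [15, 16]
enqueue(18) -> [15, 16, 18]
dequeue()->15, [16, 18]
enqueue(47) -> [16, 18, 47]
dequeue()->16, [18, 47]
enqueue(38) -> [18, 47, 38]
enqueue(35) -> [18, 47, 38, 35]

Final queue: [18, 47, 38, 35]


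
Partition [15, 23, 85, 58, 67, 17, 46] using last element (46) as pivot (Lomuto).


Pivot: 46
  15 <= 46: advance i (no swap)
  23 <= 46: advance i (no swap)
  17 <= 46: swap -> [15, 23, 17, 58, 67, 85, 46]
Place pivot at 3: [15, 23, 17, 46, 67, 85, 58]

Partitioned: [15, 23, 17, 46, 67, 85, 58]


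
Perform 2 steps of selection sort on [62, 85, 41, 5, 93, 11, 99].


Initial: [62, 85, 41, 5, 93, 11, 99]
Step 1: min=5 at 3
  Swap: [5, 85, 41, 62, 93, 11, 99]
Step 2: min=11 at 5
  Swap: [5, 11, 41, 62, 93, 85, 99]

After 2 steps: [5, 11, 41, 62, 93, 85, 99]
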